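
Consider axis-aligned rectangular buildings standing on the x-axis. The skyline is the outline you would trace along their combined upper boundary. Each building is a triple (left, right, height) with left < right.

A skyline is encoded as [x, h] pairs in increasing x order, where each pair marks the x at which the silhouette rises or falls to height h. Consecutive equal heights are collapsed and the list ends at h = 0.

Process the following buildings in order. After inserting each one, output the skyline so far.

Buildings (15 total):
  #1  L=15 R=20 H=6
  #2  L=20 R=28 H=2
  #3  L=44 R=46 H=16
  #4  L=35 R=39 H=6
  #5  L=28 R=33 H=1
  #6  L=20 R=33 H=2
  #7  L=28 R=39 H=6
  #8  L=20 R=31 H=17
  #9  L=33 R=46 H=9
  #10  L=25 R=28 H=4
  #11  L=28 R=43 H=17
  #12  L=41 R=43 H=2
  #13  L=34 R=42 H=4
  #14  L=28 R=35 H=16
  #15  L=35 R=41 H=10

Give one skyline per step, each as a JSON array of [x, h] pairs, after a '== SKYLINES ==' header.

== SKYLINES ==
[[15,6],[20,0]]
[[15,6],[20,2],[28,0]]
[[15,6],[20,2],[28,0],[44,16],[46,0]]
[[15,6],[20,2],[28,0],[35,6],[39,0],[44,16],[46,0]]
[[15,6],[20,2],[28,1],[33,0],[35,6],[39,0],[44,16],[46,0]]
[[15,6],[20,2],[33,0],[35,6],[39,0],[44,16],[46,0]]
[[15,6],[20,2],[28,6],[39,0],[44,16],[46,0]]
[[15,6],[20,17],[31,6],[39,0],[44,16],[46,0]]
[[15,6],[20,17],[31,6],[33,9],[44,16],[46,0]]
[[15,6],[20,17],[31,6],[33,9],[44,16],[46,0]]
[[15,6],[20,17],[43,9],[44,16],[46,0]]
[[15,6],[20,17],[43,9],[44,16],[46,0]]
[[15,6],[20,17],[43,9],[44,16],[46,0]]
[[15,6],[20,17],[43,9],[44,16],[46,0]]
[[15,6],[20,17],[43,9],[44,16],[46,0]]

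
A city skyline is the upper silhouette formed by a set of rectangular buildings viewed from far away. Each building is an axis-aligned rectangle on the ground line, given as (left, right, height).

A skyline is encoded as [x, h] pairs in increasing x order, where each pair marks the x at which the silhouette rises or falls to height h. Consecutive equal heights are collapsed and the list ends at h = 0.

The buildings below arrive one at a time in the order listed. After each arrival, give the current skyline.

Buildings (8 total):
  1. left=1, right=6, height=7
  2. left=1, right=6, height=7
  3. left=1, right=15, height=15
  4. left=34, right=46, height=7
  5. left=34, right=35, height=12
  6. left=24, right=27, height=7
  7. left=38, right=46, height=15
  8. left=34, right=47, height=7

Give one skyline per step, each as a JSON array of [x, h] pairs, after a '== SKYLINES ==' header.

== SKYLINES ==
[[1,7],[6,0]]
[[1,7],[6,0]]
[[1,15],[15,0]]
[[1,15],[15,0],[34,7],[46,0]]
[[1,15],[15,0],[34,12],[35,7],[46,0]]
[[1,15],[15,0],[24,7],[27,0],[34,12],[35,7],[46,0]]
[[1,15],[15,0],[24,7],[27,0],[34,12],[35,7],[38,15],[46,0]]
[[1,15],[15,0],[24,7],[27,0],[34,12],[35,7],[38,15],[46,7],[47,0]]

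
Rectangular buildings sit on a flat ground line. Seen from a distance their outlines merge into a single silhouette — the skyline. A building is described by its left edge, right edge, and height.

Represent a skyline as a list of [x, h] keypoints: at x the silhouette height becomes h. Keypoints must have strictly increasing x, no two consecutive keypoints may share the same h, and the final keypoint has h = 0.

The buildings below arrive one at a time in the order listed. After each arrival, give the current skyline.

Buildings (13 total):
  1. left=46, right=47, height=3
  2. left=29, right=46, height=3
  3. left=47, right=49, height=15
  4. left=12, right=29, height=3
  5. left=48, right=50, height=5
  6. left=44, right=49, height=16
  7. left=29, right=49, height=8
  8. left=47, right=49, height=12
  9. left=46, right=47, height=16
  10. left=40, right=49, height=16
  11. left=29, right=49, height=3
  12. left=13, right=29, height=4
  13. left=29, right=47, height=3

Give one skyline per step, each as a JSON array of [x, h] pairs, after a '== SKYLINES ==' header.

== SKYLINES ==
[[46,3],[47,0]]
[[29,3],[47,0]]
[[29,3],[47,15],[49,0]]
[[12,3],[47,15],[49,0]]
[[12,3],[47,15],[49,5],[50,0]]
[[12,3],[44,16],[49,5],[50,0]]
[[12,3],[29,8],[44,16],[49,5],[50,0]]
[[12,3],[29,8],[44,16],[49,5],[50,0]]
[[12,3],[29,8],[44,16],[49,5],[50,0]]
[[12,3],[29,8],[40,16],[49,5],[50,0]]
[[12,3],[29,8],[40,16],[49,5],[50,0]]
[[12,3],[13,4],[29,8],[40,16],[49,5],[50,0]]
[[12,3],[13,4],[29,8],[40,16],[49,5],[50,0]]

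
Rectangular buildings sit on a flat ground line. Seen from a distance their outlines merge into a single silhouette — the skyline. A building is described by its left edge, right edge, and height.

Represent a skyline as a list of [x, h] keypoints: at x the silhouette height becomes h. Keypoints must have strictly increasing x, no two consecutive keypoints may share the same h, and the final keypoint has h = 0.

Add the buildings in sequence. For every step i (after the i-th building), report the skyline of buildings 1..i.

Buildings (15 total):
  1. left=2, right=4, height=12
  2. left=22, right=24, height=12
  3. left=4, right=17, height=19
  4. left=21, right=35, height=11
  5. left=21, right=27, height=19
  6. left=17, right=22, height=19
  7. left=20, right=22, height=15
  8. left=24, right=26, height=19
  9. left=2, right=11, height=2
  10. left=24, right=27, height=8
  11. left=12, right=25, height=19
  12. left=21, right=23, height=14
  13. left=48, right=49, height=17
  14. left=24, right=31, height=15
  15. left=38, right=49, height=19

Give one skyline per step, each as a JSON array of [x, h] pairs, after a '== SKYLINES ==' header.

== SKYLINES ==
[[2,12],[4,0]]
[[2,12],[4,0],[22,12],[24,0]]
[[2,12],[4,19],[17,0],[22,12],[24,0]]
[[2,12],[4,19],[17,0],[21,11],[22,12],[24,11],[35,0]]
[[2,12],[4,19],[17,0],[21,19],[27,11],[35,0]]
[[2,12],[4,19],[27,11],[35,0]]
[[2,12],[4,19],[27,11],[35,0]]
[[2,12],[4,19],[27,11],[35,0]]
[[2,12],[4,19],[27,11],[35,0]]
[[2,12],[4,19],[27,11],[35,0]]
[[2,12],[4,19],[27,11],[35,0]]
[[2,12],[4,19],[27,11],[35,0]]
[[2,12],[4,19],[27,11],[35,0],[48,17],[49,0]]
[[2,12],[4,19],[27,15],[31,11],[35,0],[48,17],[49,0]]
[[2,12],[4,19],[27,15],[31,11],[35,0],[38,19],[49,0]]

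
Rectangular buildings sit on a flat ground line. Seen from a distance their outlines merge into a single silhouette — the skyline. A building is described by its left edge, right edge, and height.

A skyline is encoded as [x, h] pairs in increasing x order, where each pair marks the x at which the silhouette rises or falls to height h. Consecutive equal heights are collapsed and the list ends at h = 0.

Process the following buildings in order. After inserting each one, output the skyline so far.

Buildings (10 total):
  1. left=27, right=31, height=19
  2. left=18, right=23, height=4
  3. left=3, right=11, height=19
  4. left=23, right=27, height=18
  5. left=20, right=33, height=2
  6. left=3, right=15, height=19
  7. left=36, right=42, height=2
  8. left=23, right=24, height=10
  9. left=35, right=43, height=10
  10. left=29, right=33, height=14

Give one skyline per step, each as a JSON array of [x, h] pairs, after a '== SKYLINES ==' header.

== SKYLINES ==
[[27,19],[31,0]]
[[18,4],[23,0],[27,19],[31,0]]
[[3,19],[11,0],[18,4],[23,0],[27,19],[31,0]]
[[3,19],[11,0],[18,4],[23,18],[27,19],[31,0]]
[[3,19],[11,0],[18,4],[23,18],[27,19],[31,2],[33,0]]
[[3,19],[15,0],[18,4],[23,18],[27,19],[31,2],[33,0]]
[[3,19],[15,0],[18,4],[23,18],[27,19],[31,2],[33,0],[36,2],[42,0]]
[[3,19],[15,0],[18,4],[23,18],[27,19],[31,2],[33,0],[36,2],[42,0]]
[[3,19],[15,0],[18,4],[23,18],[27,19],[31,2],[33,0],[35,10],[43,0]]
[[3,19],[15,0],[18,4],[23,18],[27,19],[31,14],[33,0],[35,10],[43,0]]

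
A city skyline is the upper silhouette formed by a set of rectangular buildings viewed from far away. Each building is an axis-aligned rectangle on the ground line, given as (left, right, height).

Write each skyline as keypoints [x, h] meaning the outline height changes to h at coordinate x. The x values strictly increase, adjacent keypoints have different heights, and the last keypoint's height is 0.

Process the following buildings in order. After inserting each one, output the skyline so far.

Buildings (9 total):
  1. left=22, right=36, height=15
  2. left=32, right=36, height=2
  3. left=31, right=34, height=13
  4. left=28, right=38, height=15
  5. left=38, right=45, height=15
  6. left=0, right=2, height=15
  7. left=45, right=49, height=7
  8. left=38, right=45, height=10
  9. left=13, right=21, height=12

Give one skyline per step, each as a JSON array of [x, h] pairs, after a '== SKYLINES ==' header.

== SKYLINES ==
[[22,15],[36,0]]
[[22,15],[36,0]]
[[22,15],[36,0]]
[[22,15],[38,0]]
[[22,15],[45,0]]
[[0,15],[2,0],[22,15],[45,0]]
[[0,15],[2,0],[22,15],[45,7],[49,0]]
[[0,15],[2,0],[22,15],[45,7],[49,0]]
[[0,15],[2,0],[13,12],[21,0],[22,15],[45,7],[49,0]]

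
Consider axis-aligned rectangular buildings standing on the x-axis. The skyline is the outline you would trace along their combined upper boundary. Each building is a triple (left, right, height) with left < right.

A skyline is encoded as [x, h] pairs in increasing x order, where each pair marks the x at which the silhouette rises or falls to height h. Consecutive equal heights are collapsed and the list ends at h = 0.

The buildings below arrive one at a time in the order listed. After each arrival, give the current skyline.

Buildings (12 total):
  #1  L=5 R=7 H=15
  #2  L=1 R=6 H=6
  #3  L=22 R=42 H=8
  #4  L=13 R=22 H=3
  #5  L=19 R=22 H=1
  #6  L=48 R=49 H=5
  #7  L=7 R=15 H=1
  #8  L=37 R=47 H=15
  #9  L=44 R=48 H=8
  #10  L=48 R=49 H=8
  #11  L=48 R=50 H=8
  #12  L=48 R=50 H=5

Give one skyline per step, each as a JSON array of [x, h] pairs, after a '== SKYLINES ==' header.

== SKYLINES ==
[[5,15],[7,0]]
[[1,6],[5,15],[7,0]]
[[1,6],[5,15],[7,0],[22,8],[42,0]]
[[1,6],[5,15],[7,0],[13,3],[22,8],[42,0]]
[[1,6],[5,15],[7,0],[13,3],[22,8],[42,0]]
[[1,6],[5,15],[7,0],[13,3],[22,8],[42,0],[48,5],[49,0]]
[[1,6],[5,15],[7,1],[13,3],[22,8],[42,0],[48,5],[49,0]]
[[1,6],[5,15],[7,1],[13,3],[22,8],[37,15],[47,0],[48,5],[49,0]]
[[1,6],[5,15],[7,1],[13,3],[22,8],[37,15],[47,8],[48,5],[49,0]]
[[1,6],[5,15],[7,1],[13,3],[22,8],[37,15],[47,8],[49,0]]
[[1,6],[5,15],[7,1],[13,3],[22,8],[37,15],[47,8],[50,0]]
[[1,6],[5,15],[7,1],[13,3],[22,8],[37,15],[47,8],[50,0]]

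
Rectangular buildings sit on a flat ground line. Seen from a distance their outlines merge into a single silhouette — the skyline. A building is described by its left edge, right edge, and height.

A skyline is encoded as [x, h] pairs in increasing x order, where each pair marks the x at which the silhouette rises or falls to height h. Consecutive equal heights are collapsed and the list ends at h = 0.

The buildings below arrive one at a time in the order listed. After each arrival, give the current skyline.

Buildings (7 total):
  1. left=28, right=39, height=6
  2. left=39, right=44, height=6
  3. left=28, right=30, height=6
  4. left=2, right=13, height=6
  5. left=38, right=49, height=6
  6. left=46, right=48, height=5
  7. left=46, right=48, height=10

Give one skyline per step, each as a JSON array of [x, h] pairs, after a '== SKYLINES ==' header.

== SKYLINES ==
[[28,6],[39,0]]
[[28,6],[44,0]]
[[28,6],[44,0]]
[[2,6],[13,0],[28,6],[44,0]]
[[2,6],[13,0],[28,6],[49,0]]
[[2,6],[13,0],[28,6],[49,0]]
[[2,6],[13,0],[28,6],[46,10],[48,6],[49,0]]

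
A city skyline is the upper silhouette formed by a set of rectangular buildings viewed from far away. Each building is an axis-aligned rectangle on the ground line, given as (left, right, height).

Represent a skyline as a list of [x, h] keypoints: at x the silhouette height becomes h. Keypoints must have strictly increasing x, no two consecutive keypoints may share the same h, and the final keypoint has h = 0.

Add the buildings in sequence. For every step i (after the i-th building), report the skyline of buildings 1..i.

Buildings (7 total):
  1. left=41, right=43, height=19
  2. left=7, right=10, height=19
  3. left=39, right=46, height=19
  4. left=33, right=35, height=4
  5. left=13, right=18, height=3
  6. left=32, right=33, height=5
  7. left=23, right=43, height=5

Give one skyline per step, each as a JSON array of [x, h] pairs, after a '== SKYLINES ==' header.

== SKYLINES ==
[[41,19],[43,0]]
[[7,19],[10,0],[41,19],[43,0]]
[[7,19],[10,0],[39,19],[46,0]]
[[7,19],[10,0],[33,4],[35,0],[39,19],[46,0]]
[[7,19],[10,0],[13,3],[18,0],[33,4],[35,0],[39,19],[46,0]]
[[7,19],[10,0],[13,3],[18,0],[32,5],[33,4],[35,0],[39,19],[46,0]]
[[7,19],[10,0],[13,3],[18,0],[23,5],[39,19],[46,0]]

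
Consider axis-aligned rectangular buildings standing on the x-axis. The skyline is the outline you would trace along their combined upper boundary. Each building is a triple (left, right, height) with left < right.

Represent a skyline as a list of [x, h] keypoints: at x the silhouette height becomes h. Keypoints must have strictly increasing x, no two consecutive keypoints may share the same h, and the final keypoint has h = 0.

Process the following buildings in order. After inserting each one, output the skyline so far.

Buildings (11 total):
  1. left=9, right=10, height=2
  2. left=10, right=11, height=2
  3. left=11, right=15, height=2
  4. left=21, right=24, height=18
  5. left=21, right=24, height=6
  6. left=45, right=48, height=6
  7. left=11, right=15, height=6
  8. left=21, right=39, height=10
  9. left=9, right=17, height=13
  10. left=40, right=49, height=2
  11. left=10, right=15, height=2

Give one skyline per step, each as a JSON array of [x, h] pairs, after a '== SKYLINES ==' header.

== SKYLINES ==
[[9,2],[10,0]]
[[9,2],[11,0]]
[[9,2],[15,0]]
[[9,2],[15,0],[21,18],[24,0]]
[[9,2],[15,0],[21,18],[24,0]]
[[9,2],[15,0],[21,18],[24,0],[45,6],[48,0]]
[[9,2],[11,6],[15,0],[21,18],[24,0],[45,6],[48,0]]
[[9,2],[11,6],[15,0],[21,18],[24,10],[39,0],[45,6],[48,0]]
[[9,13],[17,0],[21,18],[24,10],[39,0],[45,6],[48,0]]
[[9,13],[17,0],[21,18],[24,10],[39,0],[40,2],[45,6],[48,2],[49,0]]
[[9,13],[17,0],[21,18],[24,10],[39,0],[40,2],[45,6],[48,2],[49,0]]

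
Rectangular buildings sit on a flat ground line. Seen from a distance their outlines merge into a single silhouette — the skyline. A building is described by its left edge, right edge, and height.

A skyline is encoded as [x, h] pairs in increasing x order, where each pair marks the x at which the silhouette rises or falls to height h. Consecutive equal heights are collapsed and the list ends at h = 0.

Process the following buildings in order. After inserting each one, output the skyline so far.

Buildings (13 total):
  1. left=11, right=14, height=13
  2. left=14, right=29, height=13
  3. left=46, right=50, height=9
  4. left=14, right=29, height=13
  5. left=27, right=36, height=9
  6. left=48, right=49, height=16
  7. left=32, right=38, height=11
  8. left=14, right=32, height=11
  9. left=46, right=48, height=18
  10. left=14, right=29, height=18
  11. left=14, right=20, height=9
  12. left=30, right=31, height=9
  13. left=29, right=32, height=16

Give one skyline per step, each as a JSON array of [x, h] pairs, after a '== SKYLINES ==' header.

== SKYLINES ==
[[11,13],[14,0]]
[[11,13],[29,0]]
[[11,13],[29,0],[46,9],[50,0]]
[[11,13],[29,0],[46,9],[50,0]]
[[11,13],[29,9],[36,0],[46,9],[50,0]]
[[11,13],[29,9],[36,0],[46,9],[48,16],[49,9],[50,0]]
[[11,13],[29,9],[32,11],[38,0],[46,9],[48,16],[49,9],[50,0]]
[[11,13],[29,11],[38,0],[46,9],[48,16],[49,9],[50,0]]
[[11,13],[29,11],[38,0],[46,18],[48,16],[49,9],[50,0]]
[[11,13],[14,18],[29,11],[38,0],[46,18],[48,16],[49,9],[50,0]]
[[11,13],[14,18],[29,11],[38,0],[46,18],[48,16],[49,9],[50,0]]
[[11,13],[14,18],[29,11],[38,0],[46,18],[48,16],[49,9],[50,0]]
[[11,13],[14,18],[29,16],[32,11],[38,0],[46,18],[48,16],[49,9],[50,0]]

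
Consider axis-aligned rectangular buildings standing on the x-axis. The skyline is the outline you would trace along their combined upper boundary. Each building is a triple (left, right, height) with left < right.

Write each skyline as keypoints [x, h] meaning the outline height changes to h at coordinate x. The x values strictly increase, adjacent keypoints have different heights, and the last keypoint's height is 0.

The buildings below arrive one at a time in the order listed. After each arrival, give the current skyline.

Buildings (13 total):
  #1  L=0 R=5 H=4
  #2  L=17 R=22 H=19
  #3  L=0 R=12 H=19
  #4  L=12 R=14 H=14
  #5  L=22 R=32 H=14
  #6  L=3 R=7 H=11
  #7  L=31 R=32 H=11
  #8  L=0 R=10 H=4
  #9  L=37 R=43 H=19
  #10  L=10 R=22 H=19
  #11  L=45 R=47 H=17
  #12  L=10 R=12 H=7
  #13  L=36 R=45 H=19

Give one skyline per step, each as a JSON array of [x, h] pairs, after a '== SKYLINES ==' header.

== SKYLINES ==
[[0,4],[5,0]]
[[0,4],[5,0],[17,19],[22,0]]
[[0,19],[12,0],[17,19],[22,0]]
[[0,19],[12,14],[14,0],[17,19],[22,0]]
[[0,19],[12,14],[14,0],[17,19],[22,14],[32,0]]
[[0,19],[12,14],[14,0],[17,19],[22,14],[32,0]]
[[0,19],[12,14],[14,0],[17,19],[22,14],[32,0]]
[[0,19],[12,14],[14,0],[17,19],[22,14],[32,0]]
[[0,19],[12,14],[14,0],[17,19],[22,14],[32,0],[37,19],[43,0]]
[[0,19],[22,14],[32,0],[37,19],[43,0]]
[[0,19],[22,14],[32,0],[37,19],[43,0],[45,17],[47,0]]
[[0,19],[22,14],[32,0],[37,19],[43,0],[45,17],[47,0]]
[[0,19],[22,14],[32,0],[36,19],[45,17],[47,0]]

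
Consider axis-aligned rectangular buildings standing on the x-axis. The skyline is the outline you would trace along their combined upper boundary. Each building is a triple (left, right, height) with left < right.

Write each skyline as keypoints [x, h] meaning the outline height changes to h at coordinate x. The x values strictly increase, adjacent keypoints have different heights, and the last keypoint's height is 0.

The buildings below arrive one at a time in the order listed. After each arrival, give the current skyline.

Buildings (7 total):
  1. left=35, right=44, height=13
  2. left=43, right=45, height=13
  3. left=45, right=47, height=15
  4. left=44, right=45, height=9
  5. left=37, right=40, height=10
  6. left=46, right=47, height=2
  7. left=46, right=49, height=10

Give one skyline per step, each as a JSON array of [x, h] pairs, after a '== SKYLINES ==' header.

== SKYLINES ==
[[35,13],[44,0]]
[[35,13],[45,0]]
[[35,13],[45,15],[47,0]]
[[35,13],[45,15],[47,0]]
[[35,13],[45,15],[47,0]]
[[35,13],[45,15],[47,0]]
[[35,13],[45,15],[47,10],[49,0]]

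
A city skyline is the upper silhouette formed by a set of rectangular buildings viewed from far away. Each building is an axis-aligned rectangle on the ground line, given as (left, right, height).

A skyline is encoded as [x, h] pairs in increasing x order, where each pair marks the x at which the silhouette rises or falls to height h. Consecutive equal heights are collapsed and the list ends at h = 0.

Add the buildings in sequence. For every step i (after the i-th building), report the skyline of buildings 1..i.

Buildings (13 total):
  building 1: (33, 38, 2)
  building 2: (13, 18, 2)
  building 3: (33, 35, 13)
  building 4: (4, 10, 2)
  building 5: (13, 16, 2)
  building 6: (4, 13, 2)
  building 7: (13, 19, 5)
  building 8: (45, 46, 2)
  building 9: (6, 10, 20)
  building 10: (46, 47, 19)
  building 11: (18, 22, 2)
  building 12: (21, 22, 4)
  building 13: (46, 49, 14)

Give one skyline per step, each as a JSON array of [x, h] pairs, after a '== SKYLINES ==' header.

== SKYLINES ==
[[33,2],[38,0]]
[[13,2],[18,0],[33,2],[38,0]]
[[13,2],[18,0],[33,13],[35,2],[38,0]]
[[4,2],[10,0],[13,2],[18,0],[33,13],[35,2],[38,0]]
[[4,2],[10,0],[13,2],[18,0],[33,13],[35,2],[38,0]]
[[4,2],[18,0],[33,13],[35,2],[38,0]]
[[4,2],[13,5],[19,0],[33,13],[35,2],[38,0]]
[[4,2],[13,5],[19,0],[33,13],[35,2],[38,0],[45,2],[46,0]]
[[4,2],[6,20],[10,2],[13,5],[19,0],[33,13],[35,2],[38,0],[45,2],[46,0]]
[[4,2],[6,20],[10,2],[13,5],[19,0],[33,13],[35,2],[38,0],[45,2],[46,19],[47,0]]
[[4,2],[6,20],[10,2],[13,5],[19,2],[22,0],[33,13],[35,2],[38,0],[45,2],[46,19],[47,0]]
[[4,2],[6,20],[10,2],[13,5],[19,2],[21,4],[22,0],[33,13],[35,2],[38,0],[45,2],[46,19],[47,0]]
[[4,2],[6,20],[10,2],[13,5],[19,2],[21,4],[22,0],[33,13],[35,2],[38,0],[45,2],[46,19],[47,14],[49,0]]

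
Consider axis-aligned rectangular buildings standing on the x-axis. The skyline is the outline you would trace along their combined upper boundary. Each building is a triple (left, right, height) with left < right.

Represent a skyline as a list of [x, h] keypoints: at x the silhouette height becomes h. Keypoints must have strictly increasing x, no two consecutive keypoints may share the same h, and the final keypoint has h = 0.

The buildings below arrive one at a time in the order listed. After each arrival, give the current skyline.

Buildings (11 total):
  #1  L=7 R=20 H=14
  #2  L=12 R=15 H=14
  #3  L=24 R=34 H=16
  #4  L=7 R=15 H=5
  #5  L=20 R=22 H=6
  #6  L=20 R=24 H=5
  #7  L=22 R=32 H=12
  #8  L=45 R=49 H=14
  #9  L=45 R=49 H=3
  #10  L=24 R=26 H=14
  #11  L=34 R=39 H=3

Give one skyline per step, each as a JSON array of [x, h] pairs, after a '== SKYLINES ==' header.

== SKYLINES ==
[[7,14],[20,0]]
[[7,14],[20,0]]
[[7,14],[20,0],[24,16],[34,0]]
[[7,14],[20,0],[24,16],[34,0]]
[[7,14],[20,6],[22,0],[24,16],[34,0]]
[[7,14],[20,6],[22,5],[24,16],[34,0]]
[[7,14],[20,6],[22,12],[24,16],[34,0]]
[[7,14],[20,6],[22,12],[24,16],[34,0],[45,14],[49,0]]
[[7,14],[20,6],[22,12],[24,16],[34,0],[45,14],[49,0]]
[[7,14],[20,6],[22,12],[24,16],[34,0],[45,14],[49,0]]
[[7,14],[20,6],[22,12],[24,16],[34,3],[39,0],[45,14],[49,0]]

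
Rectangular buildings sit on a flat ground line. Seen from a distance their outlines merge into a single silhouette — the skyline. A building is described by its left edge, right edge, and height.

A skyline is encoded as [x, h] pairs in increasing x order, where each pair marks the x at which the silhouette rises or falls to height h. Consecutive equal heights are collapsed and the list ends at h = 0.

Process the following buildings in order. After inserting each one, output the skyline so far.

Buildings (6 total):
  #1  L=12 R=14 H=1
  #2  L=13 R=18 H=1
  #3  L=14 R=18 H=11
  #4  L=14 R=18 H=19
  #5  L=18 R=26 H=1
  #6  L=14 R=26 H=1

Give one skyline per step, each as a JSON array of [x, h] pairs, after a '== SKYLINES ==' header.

== SKYLINES ==
[[12,1],[14,0]]
[[12,1],[18,0]]
[[12,1],[14,11],[18,0]]
[[12,1],[14,19],[18,0]]
[[12,1],[14,19],[18,1],[26,0]]
[[12,1],[14,19],[18,1],[26,0]]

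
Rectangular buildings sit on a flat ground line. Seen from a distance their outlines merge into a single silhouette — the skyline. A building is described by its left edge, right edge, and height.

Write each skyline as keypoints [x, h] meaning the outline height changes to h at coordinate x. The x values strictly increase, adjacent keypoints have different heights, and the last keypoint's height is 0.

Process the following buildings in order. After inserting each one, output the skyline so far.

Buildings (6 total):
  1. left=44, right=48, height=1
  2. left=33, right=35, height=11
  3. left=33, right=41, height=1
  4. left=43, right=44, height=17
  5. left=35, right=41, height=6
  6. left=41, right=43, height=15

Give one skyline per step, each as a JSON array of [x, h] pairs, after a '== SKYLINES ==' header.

== SKYLINES ==
[[44,1],[48,0]]
[[33,11],[35,0],[44,1],[48,0]]
[[33,11],[35,1],[41,0],[44,1],[48,0]]
[[33,11],[35,1],[41,0],[43,17],[44,1],[48,0]]
[[33,11],[35,6],[41,0],[43,17],[44,1],[48,0]]
[[33,11],[35,6],[41,15],[43,17],[44,1],[48,0]]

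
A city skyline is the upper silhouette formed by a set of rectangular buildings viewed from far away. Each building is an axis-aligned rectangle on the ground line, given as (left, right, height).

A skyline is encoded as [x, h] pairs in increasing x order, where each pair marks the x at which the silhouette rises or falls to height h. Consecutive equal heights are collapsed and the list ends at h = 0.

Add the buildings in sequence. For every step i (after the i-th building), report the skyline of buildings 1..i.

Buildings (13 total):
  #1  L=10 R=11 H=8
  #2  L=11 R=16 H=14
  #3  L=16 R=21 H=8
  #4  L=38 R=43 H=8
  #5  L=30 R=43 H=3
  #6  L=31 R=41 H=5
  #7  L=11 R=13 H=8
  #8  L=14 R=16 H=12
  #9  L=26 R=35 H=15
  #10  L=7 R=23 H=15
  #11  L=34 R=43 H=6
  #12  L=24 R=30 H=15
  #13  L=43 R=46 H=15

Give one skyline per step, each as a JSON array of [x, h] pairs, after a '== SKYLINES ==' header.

== SKYLINES ==
[[10,8],[11,0]]
[[10,8],[11,14],[16,0]]
[[10,8],[11,14],[16,8],[21,0]]
[[10,8],[11,14],[16,8],[21,0],[38,8],[43,0]]
[[10,8],[11,14],[16,8],[21,0],[30,3],[38,8],[43,0]]
[[10,8],[11,14],[16,8],[21,0],[30,3],[31,5],[38,8],[43,0]]
[[10,8],[11,14],[16,8],[21,0],[30,3],[31,5],[38,8],[43,0]]
[[10,8],[11,14],[16,8],[21,0],[30,3],[31,5],[38,8],[43,0]]
[[10,8],[11,14],[16,8],[21,0],[26,15],[35,5],[38,8],[43,0]]
[[7,15],[23,0],[26,15],[35,5],[38,8],[43,0]]
[[7,15],[23,0],[26,15],[35,6],[38,8],[43,0]]
[[7,15],[23,0],[24,15],[35,6],[38,8],[43,0]]
[[7,15],[23,0],[24,15],[35,6],[38,8],[43,15],[46,0]]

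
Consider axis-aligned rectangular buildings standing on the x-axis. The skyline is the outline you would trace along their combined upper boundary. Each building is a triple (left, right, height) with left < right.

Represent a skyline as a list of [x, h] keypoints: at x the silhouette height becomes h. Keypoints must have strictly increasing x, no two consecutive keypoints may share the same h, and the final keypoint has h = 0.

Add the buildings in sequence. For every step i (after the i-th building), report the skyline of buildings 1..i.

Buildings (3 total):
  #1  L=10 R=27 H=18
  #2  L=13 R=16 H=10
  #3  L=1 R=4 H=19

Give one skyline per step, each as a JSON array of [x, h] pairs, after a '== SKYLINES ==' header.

== SKYLINES ==
[[10,18],[27,0]]
[[10,18],[27,0]]
[[1,19],[4,0],[10,18],[27,0]]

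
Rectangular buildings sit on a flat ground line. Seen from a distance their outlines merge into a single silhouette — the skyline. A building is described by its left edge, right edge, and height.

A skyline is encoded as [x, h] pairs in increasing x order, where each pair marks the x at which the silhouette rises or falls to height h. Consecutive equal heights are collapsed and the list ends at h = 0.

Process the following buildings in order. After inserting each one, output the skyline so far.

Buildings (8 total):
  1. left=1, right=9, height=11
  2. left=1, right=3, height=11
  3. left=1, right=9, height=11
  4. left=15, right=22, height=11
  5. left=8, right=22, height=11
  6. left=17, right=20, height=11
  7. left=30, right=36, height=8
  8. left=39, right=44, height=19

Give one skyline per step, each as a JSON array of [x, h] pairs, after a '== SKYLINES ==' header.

== SKYLINES ==
[[1,11],[9,0]]
[[1,11],[9,0]]
[[1,11],[9,0]]
[[1,11],[9,0],[15,11],[22,0]]
[[1,11],[22,0]]
[[1,11],[22,0]]
[[1,11],[22,0],[30,8],[36,0]]
[[1,11],[22,0],[30,8],[36,0],[39,19],[44,0]]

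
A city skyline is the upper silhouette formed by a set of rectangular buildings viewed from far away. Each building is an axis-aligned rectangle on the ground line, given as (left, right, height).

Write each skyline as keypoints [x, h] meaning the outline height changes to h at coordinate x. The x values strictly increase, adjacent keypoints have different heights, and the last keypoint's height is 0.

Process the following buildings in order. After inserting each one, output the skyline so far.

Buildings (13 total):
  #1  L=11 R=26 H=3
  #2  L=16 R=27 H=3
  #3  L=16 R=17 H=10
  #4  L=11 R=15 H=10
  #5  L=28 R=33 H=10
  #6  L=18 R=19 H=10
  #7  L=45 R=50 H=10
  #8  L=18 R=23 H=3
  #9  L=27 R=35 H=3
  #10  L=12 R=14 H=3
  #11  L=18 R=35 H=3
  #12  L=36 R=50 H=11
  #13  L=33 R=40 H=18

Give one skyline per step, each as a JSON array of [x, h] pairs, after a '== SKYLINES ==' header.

== SKYLINES ==
[[11,3],[26,0]]
[[11,3],[27,0]]
[[11,3],[16,10],[17,3],[27,0]]
[[11,10],[15,3],[16,10],[17,3],[27,0]]
[[11,10],[15,3],[16,10],[17,3],[27,0],[28,10],[33,0]]
[[11,10],[15,3],[16,10],[17,3],[18,10],[19,3],[27,0],[28,10],[33,0]]
[[11,10],[15,3],[16,10],[17,3],[18,10],[19,3],[27,0],[28,10],[33,0],[45,10],[50,0]]
[[11,10],[15,3],[16,10],[17,3],[18,10],[19,3],[27,0],[28,10],[33,0],[45,10],[50,0]]
[[11,10],[15,3],[16,10],[17,3],[18,10],[19,3],[28,10],[33,3],[35,0],[45,10],[50,0]]
[[11,10],[15,3],[16,10],[17,3],[18,10],[19,3],[28,10],[33,3],[35,0],[45,10],[50,0]]
[[11,10],[15,3],[16,10],[17,3],[18,10],[19,3],[28,10],[33,3],[35,0],[45,10],[50,0]]
[[11,10],[15,3],[16,10],[17,3],[18,10],[19,3],[28,10],[33,3],[35,0],[36,11],[50,0]]
[[11,10],[15,3],[16,10],[17,3],[18,10],[19,3],[28,10],[33,18],[40,11],[50,0]]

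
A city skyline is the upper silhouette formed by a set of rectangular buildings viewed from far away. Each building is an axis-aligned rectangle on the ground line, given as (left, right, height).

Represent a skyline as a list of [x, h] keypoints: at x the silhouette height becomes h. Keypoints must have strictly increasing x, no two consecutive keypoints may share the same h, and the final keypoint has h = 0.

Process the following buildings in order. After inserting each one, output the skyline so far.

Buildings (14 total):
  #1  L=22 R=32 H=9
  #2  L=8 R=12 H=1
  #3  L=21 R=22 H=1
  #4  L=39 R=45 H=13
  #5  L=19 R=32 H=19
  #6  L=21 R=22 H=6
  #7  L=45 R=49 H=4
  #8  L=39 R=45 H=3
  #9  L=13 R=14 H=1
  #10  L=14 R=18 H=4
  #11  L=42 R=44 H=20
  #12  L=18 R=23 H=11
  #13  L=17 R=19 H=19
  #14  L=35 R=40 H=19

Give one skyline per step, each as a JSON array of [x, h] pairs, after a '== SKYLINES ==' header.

== SKYLINES ==
[[22,9],[32,0]]
[[8,1],[12,0],[22,9],[32,0]]
[[8,1],[12,0],[21,1],[22,9],[32,0]]
[[8,1],[12,0],[21,1],[22,9],[32,0],[39,13],[45,0]]
[[8,1],[12,0],[19,19],[32,0],[39,13],[45,0]]
[[8,1],[12,0],[19,19],[32,0],[39,13],[45,0]]
[[8,1],[12,0],[19,19],[32,0],[39,13],[45,4],[49,0]]
[[8,1],[12,0],[19,19],[32,0],[39,13],[45,4],[49,0]]
[[8,1],[12,0],[13,1],[14,0],[19,19],[32,0],[39,13],[45,4],[49,0]]
[[8,1],[12,0],[13,1],[14,4],[18,0],[19,19],[32,0],[39,13],[45,4],[49,0]]
[[8,1],[12,0],[13,1],[14,4],[18,0],[19,19],[32,0],[39,13],[42,20],[44,13],[45,4],[49,0]]
[[8,1],[12,0],[13,1],[14,4],[18,11],[19,19],[32,0],[39,13],[42,20],[44,13],[45,4],[49,0]]
[[8,1],[12,0],[13,1],[14,4],[17,19],[32,0],[39,13],[42,20],[44,13],[45,4],[49,0]]
[[8,1],[12,0],[13,1],[14,4],[17,19],[32,0],[35,19],[40,13],[42,20],[44,13],[45,4],[49,0]]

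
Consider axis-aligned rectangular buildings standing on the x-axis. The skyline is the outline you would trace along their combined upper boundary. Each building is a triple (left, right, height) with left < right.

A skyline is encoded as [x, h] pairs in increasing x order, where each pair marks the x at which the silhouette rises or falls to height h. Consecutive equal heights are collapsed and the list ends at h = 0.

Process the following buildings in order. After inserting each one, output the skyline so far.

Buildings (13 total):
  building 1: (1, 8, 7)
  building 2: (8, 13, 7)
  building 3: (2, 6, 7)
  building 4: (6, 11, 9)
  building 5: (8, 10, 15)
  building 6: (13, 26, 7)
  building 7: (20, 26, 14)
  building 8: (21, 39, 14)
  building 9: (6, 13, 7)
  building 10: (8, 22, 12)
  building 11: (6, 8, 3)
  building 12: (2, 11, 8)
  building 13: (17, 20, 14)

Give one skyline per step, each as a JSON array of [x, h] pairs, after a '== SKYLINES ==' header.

== SKYLINES ==
[[1,7],[8,0]]
[[1,7],[13,0]]
[[1,7],[13,0]]
[[1,7],[6,9],[11,7],[13,0]]
[[1,7],[6,9],[8,15],[10,9],[11,7],[13,0]]
[[1,7],[6,9],[8,15],[10,9],[11,7],[26,0]]
[[1,7],[6,9],[8,15],[10,9],[11,7],[20,14],[26,0]]
[[1,7],[6,9],[8,15],[10,9],[11,7],[20,14],[39,0]]
[[1,7],[6,9],[8,15],[10,9],[11,7],[20,14],[39,0]]
[[1,7],[6,9],[8,15],[10,12],[20,14],[39,0]]
[[1,7],[6,9],[8,15],[10,12],[20,14],[39,0]]
[[1,7],[2,8],[6,9],[8,15],[10,12],[20,14],[39,0]]
[[1,7],[2,8],[6,9],[8,15],[10,12],[17,14],[39,0]]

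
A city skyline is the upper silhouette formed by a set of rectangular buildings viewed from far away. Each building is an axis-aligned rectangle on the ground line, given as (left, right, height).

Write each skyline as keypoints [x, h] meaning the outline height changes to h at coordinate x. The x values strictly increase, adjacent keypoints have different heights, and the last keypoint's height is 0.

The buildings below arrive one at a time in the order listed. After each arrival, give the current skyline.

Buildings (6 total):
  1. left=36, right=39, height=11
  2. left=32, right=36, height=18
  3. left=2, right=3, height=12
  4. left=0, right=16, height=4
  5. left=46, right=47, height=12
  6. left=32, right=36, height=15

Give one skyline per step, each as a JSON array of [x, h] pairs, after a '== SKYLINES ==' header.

== SKYLINES ==
[[36,11],[39,0]]
[[32,18],[36,11],[39,0]]
[[2,12],[3,0],[32,18],[36,11],[39,0]]
[[0,4],[2,12],[3,4],[16,0],[32,18],[36,11],[39,0]]
[[0,4],[2,12],[3,4],[16,0],[32,18],[36,11],[39,0],[46,12],[47,0]]
[[0,4],[2,12],[3,4],[16,0],[32,18],[36,11],[39,0],[46,12],[47,0]]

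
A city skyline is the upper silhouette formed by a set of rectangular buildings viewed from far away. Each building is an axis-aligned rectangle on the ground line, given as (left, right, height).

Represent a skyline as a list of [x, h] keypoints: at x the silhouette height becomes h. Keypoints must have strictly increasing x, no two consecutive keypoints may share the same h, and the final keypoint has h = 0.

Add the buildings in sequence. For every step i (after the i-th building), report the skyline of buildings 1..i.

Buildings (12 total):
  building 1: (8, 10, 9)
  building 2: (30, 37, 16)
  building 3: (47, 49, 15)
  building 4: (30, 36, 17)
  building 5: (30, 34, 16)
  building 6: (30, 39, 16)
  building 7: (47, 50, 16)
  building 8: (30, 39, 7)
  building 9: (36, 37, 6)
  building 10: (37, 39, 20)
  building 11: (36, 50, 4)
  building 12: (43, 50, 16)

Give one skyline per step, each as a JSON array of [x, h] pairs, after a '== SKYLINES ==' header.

== SKYLINES ==
[[8,9],[10,0]]
[[8,9],[10,0],[30,16],[37,0]]
[[8,9],[10,0],[30,16],[37,0],[47,15],[49,0]]
[[8,9],[10,0],[30,17],[36,16],[37,0],[47,15],[49,0]]
[[8,9],[10,0],[30,17],[36,16],[37,0],[47,15],[49,0]]
[[8,9],[10,0],[30,17],[36,16],[39,0],[47,15],[49,0]]
[[8,9],[10,0],[30,17],[36,16],[39,0],[47,16],[50,0]]
[[8,9],[10,0],[30,17],[36,16],[39,0],[47,16],[50,0]]
[[8,9],[10,0],[30,17],[36,16],[39,0],[47,16],[50,0]]
[[8,9],[10,0],[30,17],[36,16],[37,20],[39,0],[47,16],[50,0]]
[[8,9],[10,0],[30,17],[36,16],[37,20],[39,4],[47,16],[50,0]]
[[8,9],[10,0],[30,17],[36,16],[37,20],[39,4],[43,16],[50,0]]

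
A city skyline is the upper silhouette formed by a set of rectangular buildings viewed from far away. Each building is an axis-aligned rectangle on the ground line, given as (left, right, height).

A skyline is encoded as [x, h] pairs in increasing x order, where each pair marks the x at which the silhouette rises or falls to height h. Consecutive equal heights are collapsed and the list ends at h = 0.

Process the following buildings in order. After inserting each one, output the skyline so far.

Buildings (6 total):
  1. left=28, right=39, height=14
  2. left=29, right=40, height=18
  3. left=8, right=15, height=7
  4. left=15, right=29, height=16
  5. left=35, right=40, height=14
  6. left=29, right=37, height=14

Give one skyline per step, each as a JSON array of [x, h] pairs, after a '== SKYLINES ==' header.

== SKYLINES ==
[[28,14],[39,0]]
[[28,14],[29,18],[40,0]]
[[8,7],[15,0],[28,14],[29,18],[40,0]]
[[8,7],[15,16],[29,18],[40,0]]
[[8,7],[15,16],[29,18],[40,0]]
[[8,7],[15,16],[29,18],[40,0]]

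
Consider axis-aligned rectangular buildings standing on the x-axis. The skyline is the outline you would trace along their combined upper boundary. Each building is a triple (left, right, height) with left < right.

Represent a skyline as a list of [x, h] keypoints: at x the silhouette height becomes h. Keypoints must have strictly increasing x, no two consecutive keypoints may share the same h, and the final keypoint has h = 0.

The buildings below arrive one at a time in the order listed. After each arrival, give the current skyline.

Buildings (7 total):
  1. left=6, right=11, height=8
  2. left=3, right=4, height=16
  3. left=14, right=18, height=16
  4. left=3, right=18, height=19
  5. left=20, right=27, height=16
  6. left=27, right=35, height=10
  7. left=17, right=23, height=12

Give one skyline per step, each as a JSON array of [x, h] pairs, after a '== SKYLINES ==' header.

== SKYLINES ==
[[6,8],[11,0]]
[[3,16],[4,0],[6,8],[11,0]]
[[3,16],[4,0],[6,8],[11,0],[14,16],[18,0]]
[[3,19],[18,0]]
[[3,19],[18,0],[20,16],[27,0]]
[[3,19],[18,0],[20,16],[27,10],[35,0]]
[[3,19],[18,12],[20,16],[27,10],[35,0]]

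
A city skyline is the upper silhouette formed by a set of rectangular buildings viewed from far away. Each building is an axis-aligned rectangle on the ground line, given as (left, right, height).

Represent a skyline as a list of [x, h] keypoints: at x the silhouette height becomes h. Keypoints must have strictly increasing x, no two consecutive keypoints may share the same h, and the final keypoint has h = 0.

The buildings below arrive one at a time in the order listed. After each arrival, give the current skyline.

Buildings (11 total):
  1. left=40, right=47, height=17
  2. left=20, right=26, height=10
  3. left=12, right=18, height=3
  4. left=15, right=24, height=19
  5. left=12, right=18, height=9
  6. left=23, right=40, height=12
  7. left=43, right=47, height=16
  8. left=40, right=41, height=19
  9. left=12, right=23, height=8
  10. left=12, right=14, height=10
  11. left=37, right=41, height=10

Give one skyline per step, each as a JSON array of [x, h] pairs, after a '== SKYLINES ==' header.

== SKYLINES ==
[[40,17],[47,0]]
[[20,10],[26,0],[40,17],[47,0]]
[[12,3],[18,0],[20,10],[26,0],[40,17],[47,0]]
[[12,3],[15,19],[24,10],[26,0],[40,17],[47,0]]
[[12,9],[15,19],[24,10],[26,0],[40,17],[47,0]]
[[12,9],[15,19],[24,12],[40,17],[47,0]]
[[12,9],[15,19],[24,12],[40,17],[47,0]]
[[12,9],[15,19],[24,12],[40,19],[41,17],[47,0]]
[[12,9],[15,19],[24,12],[40,19],[41,17],[47,0]]
[[12,10],[14,9],[15,19],[24,12],[40,19],[41,17],[47,0]]
[[12,10],[14,9],[15,19],[24,12],[40,19],[41,17],[47,0]]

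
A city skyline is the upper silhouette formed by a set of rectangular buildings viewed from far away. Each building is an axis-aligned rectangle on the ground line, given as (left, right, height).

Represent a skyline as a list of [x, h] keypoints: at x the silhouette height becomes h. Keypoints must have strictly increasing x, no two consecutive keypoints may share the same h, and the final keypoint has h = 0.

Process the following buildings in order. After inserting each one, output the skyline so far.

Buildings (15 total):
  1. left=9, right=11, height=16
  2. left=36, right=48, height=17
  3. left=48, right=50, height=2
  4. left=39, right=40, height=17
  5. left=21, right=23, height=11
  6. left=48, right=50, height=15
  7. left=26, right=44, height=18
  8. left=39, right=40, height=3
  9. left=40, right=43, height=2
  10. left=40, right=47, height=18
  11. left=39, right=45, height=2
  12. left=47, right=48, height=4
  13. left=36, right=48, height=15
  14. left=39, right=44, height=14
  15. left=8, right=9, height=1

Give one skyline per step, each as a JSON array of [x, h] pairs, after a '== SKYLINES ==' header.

== SKYLINES ==
[[9,16],[11,0]]
[[9,16],[11,0],[36,17],[48,0]]
[[9,16],[11,0],[36,17],[48,2],[50,0]]
[[9,16],[11,0],[36,17],[48,2],[50,0]]
[[9,16],[11,0],[21,11],[23,0],[36,17],[48,2],[50,0]]
[[9,16],[11,0],[21,11],[23,0],[36,17],[48,15],[50,0]]
[[9,16],[11,0],[21,11],[23,0],[26,18],[44,17],[48,15],[50,0]]
[[9,16],[11,0],[21,11],[23,0],[26,18],[44,17],[48,15],[50,0]]
[[9,16],[11,0],[21,11],[23,0],[26,18],[44,17],[48,15],[50,0]]
[[9,16],[11,0],[21,11],[23,0],[26,18],[47,17],[48,15],[50,0]]
[[9,16],[11,0],[21,11],[23,0],[26,18],[47,17],[48,15],[50,0]]
[[9,16],[11,0],[21,11],[23,0],[26,18],[47,17],[48,15],[50,0]]
[[9,16],[11,0],[21,11],[23,0],[26,18],[47,17],[48,15],[50,0]]
[[9,16],[11,0],[21,11],[23,0],[26,18],[47,17],[48,15],[50,0]]
[[8,1],[9,16],[11,0],[21,11],[23,0],[26,18],[47,17],[48,15],[50,0]]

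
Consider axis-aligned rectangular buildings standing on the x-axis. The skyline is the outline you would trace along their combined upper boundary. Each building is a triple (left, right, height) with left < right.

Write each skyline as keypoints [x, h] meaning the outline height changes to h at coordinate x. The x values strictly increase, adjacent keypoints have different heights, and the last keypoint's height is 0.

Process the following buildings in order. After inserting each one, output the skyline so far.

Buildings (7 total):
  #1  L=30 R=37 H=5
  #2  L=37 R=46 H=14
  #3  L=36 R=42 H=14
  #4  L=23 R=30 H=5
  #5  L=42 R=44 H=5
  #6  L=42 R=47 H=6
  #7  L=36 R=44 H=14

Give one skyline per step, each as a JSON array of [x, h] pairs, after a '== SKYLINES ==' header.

== SKYLINES ==
[[30,5],[37,0]]
[[30,5],[37,14],[46,0]]
[[30,5],[36,14],[46,0]]
[[23,5],[36,14],[46,0]]
[[23,5],[36,14],[46,0]]
[[23,5],[36,14],[46,6],[47,0]]
[[23,5],[36,14],[46,6],[47,0]]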